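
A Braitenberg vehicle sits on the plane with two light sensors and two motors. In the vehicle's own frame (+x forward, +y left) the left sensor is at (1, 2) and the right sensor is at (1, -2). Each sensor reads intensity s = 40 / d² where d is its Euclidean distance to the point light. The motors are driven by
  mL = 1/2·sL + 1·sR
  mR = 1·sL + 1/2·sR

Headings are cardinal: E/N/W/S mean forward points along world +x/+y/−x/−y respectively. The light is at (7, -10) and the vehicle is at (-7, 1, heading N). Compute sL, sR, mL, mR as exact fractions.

left sensor world pos  = (-9, 2); dL² = 400
right sensor world pos = (-5, 2); dR² = 288
sL = 40/400 = 1/10
sR = 40/288 = 5/36
mL = 1/2·sL + 1·sR = 17/90
mR = 1·sL + 1/2·sR = 61/360

1/10 5/36 17/90 61/360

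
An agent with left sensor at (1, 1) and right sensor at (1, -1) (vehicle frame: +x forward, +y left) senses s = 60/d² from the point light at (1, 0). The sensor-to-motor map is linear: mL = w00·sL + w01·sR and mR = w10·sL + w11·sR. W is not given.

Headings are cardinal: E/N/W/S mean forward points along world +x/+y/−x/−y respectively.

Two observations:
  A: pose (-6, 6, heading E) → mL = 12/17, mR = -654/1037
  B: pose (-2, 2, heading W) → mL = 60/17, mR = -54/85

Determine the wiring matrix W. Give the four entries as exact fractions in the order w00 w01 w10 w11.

1 0 1/2 -1

obs A: pose=(-6,6,E) → sL=12/17, sR=60/61, mL=12/17, mR=-654/1037
obs B: pose=(-2,2,W) → sL=60/17, sR=12/5, mL=60/17, mR=-54/85
sensor matrix S = [[12/17, 60/61], [60/17, 12/5]]; det S = -9216/5185
solve [mL_A; mL_B] = S·[w00; w01] and [mR_A; mR_B] = S·[w10; w11]:
  w00 = 1, w01 = 0, w10 = 1/2, w11 = -1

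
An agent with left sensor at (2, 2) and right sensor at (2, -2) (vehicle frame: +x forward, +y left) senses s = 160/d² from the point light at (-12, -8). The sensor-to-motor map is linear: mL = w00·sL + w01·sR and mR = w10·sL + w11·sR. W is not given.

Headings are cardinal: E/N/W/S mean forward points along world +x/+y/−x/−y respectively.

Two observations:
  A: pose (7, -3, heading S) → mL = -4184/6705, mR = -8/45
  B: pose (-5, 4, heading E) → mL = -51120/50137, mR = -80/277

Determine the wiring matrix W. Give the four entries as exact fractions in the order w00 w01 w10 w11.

-1 -1/2 -1/2 0

obs A: pose=(7,-3,S) → sL=16/45, sR=80/149, mL=-4184/6705, mR=-8/45
obs B: pose=(-5,4,E) → sL=160/277, sR=160/181, mL=-51120/50137, mR=-80/277
sensor matrix S = [[16/45, 80/149], [160/277, 160/181]]; det S = 280576/67233717
solve [mL_A; mL_B] = S·[w00; w01] and [mR_A; mR_B] = S·[w10; w11]:
  w00 = -1, w01 = -1/2, w10 = -1/2, w11 = 0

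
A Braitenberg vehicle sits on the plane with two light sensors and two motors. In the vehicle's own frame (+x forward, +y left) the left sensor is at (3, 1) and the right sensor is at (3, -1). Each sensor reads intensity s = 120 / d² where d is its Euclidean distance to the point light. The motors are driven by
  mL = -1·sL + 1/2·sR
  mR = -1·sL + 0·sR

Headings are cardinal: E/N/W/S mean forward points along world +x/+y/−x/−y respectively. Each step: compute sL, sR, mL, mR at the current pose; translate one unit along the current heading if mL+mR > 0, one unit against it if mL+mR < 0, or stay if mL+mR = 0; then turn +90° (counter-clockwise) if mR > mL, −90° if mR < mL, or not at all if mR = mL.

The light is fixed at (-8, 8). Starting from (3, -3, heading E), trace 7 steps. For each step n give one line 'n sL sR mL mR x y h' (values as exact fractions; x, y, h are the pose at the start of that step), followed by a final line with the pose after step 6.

0 15/37 6/17 -144/629 -15/37 3 -3 E
1 120/317 120/277 -14220/87809 -120/317 2 -3 S
2 12/17 12/13 -54/221 -12/17 2 -2 W
3 120/149 120/193 -14220/28757 -120/149 3 -2 N
4 15/37 6/17 -144/629 -15/37 3 -3 E
5 120/317 120/277 -14220/87809 -120/317 2 -3 S
6 12/17 12/13 -54/221 -12/17 2 -2 W
final 3 -2 N

n=0: pose=(3,-3,E); sL=15/37, sR=6/17; mL=-144/629, mR=-15/37; mL+mR=-399/629 → advance -1; mR−mL=-3/17 → turn -1·90°
n=1: pose=(2,-3,S); sL=120/317, sR=120/277; mL=-14220/87809, mR=-120/317; mL+mR=-47460/87809 → advance -1; mR−mL=-60/277 → turn -1·90°
n=2: pose=(2,-2,W); sL=12/17, sR=12/13; mL=-54/221, mR=-12/17; mL+mR=-210/221 → advance -1; mR−mL=-6/13 → turn -1·90°
n=3: pose=(3,-2,N); sL=120/149, sR=120/193; mL=-14220/28757, mR=-120/149; mL+mR=-37380/28757 → advance -1; mR−mL=-60/193 → turn -1·90°
n=4: pose=(3,-3,E); sL=15/37, sR=6/17; mL=-144/629, mR=-15/37; mL+mR=-399/629 → advance -1; mR−mL=-3/17 → turn -1·90°
n=5: pose=(2,-3,S); sL=120/317, sR=120/277; mL=-14220/87809, mR=-120/317; mL+mR=-47460/87809 → advance -1; mR−mL=-60/277 → turn -1·90°
n=6: pose=(2,-2,W); sL=12/17, sR=12/13; mL=-54/221, mR=-12/17; mL+mR=-210/221 → advance -1; mR−mL=-6/13 → turn -1·90°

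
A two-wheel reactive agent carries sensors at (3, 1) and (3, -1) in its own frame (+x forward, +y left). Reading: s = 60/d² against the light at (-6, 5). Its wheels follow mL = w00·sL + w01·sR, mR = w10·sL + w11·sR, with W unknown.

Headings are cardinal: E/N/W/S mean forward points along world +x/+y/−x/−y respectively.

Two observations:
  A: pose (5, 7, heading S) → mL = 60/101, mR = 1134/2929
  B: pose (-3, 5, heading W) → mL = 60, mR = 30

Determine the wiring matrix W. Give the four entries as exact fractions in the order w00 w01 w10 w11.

obs A: pose=(5,7,S) → sL=12/29, sR=60/101, mL=60/101, mR=1134/2929
obs B: pose=(-3,5,W) → sL=60, sR=60, mL=60, mR=30
sensor matrix S = [[12/29, 60/101], [60, 60]]; det S = -31680/2929
solve [mL_A; mL_B] = S·[w00; w01] and [mR_A; mR_B] = S·[w10; w11]:
  w00 = 0, w01 = 1, w10 = -1/2, w11 = 1

0 1 -1/2 1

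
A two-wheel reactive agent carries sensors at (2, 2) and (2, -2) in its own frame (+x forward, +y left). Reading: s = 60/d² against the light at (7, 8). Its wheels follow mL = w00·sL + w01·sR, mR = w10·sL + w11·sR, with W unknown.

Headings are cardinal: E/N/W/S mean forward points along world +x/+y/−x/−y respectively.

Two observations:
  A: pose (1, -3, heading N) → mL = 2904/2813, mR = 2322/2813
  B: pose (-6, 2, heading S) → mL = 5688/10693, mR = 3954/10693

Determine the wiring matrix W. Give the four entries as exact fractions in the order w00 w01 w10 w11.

1 1 1/2 1

obs A: pose=(1,-3,N) → sL=12/29, sR=60/97, mL=2904/2813, mR=2322/2813
obs B: pose=(-6,2,S) → sL=12/37, sR=60/289, mL=5688/10693, mR=3954/10693
sensor matrix S = [[12/29, 60/97], [12/37, 60/289]]; det S = -3450240/30079409
solve [mL_A; mL_B] = S·[w00; w01] and [mR_A; mR_B] = S·[w10; w11]:
  w00 = 1, w01 = 1, w10 = 1/2, w11 = 1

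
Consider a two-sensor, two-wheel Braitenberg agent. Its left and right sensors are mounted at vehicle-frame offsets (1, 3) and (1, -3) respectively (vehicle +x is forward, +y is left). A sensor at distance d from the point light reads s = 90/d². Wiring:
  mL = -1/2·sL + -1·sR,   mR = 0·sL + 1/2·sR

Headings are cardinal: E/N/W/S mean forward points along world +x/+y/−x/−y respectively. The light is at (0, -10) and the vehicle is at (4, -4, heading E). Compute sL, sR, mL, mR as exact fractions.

left sensor world pos  = (5, -1); dL² = 106
right sensor world pos = (5, -7); dR² = 34
sL = 90/106 = 45/53
sR = 90/34 = 45/17
mL = -1/2·sL + -1·sR = -5535/1802
mR = 0·sL + 1/2·sR = 45/34

45/53 45/17 -5535/1802 45/34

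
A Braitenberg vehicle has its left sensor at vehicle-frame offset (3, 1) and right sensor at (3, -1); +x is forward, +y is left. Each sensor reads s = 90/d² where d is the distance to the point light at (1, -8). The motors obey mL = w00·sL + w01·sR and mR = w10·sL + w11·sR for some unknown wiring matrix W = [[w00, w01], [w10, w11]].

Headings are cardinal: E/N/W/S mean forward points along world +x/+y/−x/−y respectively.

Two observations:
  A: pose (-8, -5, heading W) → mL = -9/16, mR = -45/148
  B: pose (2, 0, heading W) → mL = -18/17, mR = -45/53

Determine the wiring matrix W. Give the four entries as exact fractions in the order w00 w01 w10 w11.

obs A: pose=(-8,-5,W) → sL=45/74, sR=9/16, mL=-9/16, mR=-45/148
obs B: pose=(2,0,W) → sL=90/53, sR=18/17, mL=-18/17, mR=-45/53
sensor matrix S = [[45/74, 9/16], [90/53, 18/17]]; det S = -83025/266696
solve [mL_A; mL_B] = S·[w00; w01] and [mR_A; mR_B] = S·[w10; w11]:
  w00 = 0, w01 = -1, w10 = -1/2, w11 = 0

0 -1 -1/2 0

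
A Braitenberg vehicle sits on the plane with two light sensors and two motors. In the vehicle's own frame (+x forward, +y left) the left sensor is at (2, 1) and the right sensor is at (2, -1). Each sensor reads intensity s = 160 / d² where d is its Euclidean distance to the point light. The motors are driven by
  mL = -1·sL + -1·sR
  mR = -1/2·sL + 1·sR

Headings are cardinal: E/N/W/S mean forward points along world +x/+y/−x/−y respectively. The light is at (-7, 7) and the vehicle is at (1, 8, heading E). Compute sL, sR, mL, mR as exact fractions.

left sensor world pos  = (3, 9); dL² = 104
right sensor world pos = (3, 7); dR² = 100
sL = 160/104 = 20/13
sR = 160/100 = 8/5
mL = -1·sL + -1·sR = -204/65
mR = -1/2·sL + 1·sR = 54/65

20/13 8/5 -204/65 54/65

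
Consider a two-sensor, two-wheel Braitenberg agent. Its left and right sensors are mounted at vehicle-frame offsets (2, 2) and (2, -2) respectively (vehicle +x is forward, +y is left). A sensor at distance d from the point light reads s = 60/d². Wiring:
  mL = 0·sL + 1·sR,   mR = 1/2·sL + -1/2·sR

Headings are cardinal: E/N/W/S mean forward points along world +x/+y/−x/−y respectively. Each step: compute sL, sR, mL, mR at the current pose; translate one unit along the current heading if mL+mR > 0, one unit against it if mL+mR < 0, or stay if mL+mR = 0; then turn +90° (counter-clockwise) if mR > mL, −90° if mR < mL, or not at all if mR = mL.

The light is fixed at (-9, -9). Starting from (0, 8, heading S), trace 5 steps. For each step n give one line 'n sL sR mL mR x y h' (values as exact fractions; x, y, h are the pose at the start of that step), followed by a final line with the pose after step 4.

0 30/173 30/137 30/137 -540/23701 0 8 S
1 12/49 60/373 60/373 768/18277 0 7 W
2 1/6 15/106 15/106 2/159 -1 7 N
3 60/461 12/65 12/65 -816/29965 -1 8 E
4 30/173 30/137 30/137 -540/23701 0 8 S
final 0 7 W

n=0: pose=(0,8,S); sL=30/173, sR=30/137; mL=30/137, mR=-540/23701; mL+mR=4650/23701 → advance +1; mR−mL=-5730/23701 → turn -1·90°
n=1: pose=(0,7,W); sL=12/49, sR=60/373; mL=60/373, mR=768/18277; mL+mR=3708/18277 → advance +1; mR−mL=-2172/18277 → turn -1·90°
n=2: pose=(-1,7,N); sL=1/6, sR=15/106; mL=15/106, mR=2/159; mL+mR=49/318 → advance +1; mR−mL=-41/318 → turn -1·90°
n=3: pose=(-1,8,E); sL=60/461, sR=12/65; mL=12/65, mR=-816/29965; mL+mR=4716/29965 → advance +1; mR−mL=-6348/29965 → turn -1·90°
n=4: pose=(0,8,S); sL=30/173, sR=30/137; mL=30/137, mR=-540/23701; mL+mR=4650/23701 → advance +1; mR−mL=-5730/23701 → turn -1·90°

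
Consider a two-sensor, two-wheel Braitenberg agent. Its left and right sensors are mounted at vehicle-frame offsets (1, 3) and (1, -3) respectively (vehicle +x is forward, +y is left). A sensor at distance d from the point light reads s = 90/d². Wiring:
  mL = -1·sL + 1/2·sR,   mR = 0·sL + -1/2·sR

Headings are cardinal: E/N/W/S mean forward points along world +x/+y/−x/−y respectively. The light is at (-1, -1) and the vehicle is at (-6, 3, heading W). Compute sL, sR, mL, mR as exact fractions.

left sensor world pos  = (-7, 0); dL² = 37
right sensor world pos = (-7, 6); dR² = 85
sL = 90/37 = 90/37
sR = 90/85 = 18/17
mL = -1·sL + 1/2·sR = -1197/629
mR = 0·sL + -1/2·sR = -9/17

90/37 18/17 -1197/629 -9/17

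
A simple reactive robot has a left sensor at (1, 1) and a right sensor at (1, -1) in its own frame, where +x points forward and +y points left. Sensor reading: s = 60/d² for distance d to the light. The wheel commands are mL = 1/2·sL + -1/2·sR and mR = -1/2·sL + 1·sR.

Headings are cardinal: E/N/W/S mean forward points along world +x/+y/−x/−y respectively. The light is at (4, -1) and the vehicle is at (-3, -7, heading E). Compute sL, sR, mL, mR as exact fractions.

left sensor world pos  = (-2, -6); dL² = 61
right sensor world pos = (-2, -8); dR² = 85
sL = 60/61 = 60/61
sR = 60/85 = 12/17
mL = 1/2·sL + -1/2·sR = 144/1037
mR = -1/2·sL + 1·sR = 222/1037

60/61 12/17 144/1037 222/1037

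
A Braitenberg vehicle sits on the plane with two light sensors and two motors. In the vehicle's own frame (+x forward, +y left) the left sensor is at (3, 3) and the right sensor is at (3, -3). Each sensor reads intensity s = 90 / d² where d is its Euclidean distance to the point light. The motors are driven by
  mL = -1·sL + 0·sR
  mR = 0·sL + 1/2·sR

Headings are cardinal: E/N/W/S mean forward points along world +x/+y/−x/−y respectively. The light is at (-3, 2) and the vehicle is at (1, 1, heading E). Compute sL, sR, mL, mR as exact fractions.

left sensor world pos  = (4, 4); dL² = 53
right sensor world pos = (4, -2); dR² = 65
sL = 90/53 = 90/53
sR = 90/65 = 18/13
mL = -1·sL + 0·sR = -90/53
mR = 0·sL + 1/2·sR = 9/13

90/53 18/13 -90/53 9/13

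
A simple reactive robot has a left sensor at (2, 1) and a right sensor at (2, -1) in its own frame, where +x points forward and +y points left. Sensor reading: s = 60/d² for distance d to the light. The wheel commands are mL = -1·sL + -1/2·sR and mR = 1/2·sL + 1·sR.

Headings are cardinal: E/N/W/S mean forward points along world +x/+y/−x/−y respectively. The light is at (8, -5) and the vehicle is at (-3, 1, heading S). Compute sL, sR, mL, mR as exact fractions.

left sensor world pos  = (-2, -1); dL² = 116
right sensor world pos = (-4, -1); dR² = 160
sL = 60/116 = 15/29
sR = 60/160 = 3/8
mL = -1·sL + -1/2·sR = -327/464
mR = 1/2·sL + 1·sR = 147/232

15/29 3/8 -327/464 147/232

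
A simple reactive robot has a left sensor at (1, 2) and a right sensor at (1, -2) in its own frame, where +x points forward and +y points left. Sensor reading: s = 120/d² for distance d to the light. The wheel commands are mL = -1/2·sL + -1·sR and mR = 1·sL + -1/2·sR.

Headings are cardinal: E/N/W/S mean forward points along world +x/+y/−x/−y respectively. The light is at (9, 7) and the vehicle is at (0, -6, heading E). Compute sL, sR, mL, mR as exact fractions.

24/37 120/289 -7908/10693 4716/10693

left sensor world pos  = (1, -4); dL² = 185
right sensor world pos = (1, -8); dR² = 289
sL = 120/185 = 24/37
sR = 120/289 = 120/289
mL = -1/2·sL + -1·sR = -7908/10693
mR = 1·sL + -1/2·sR = 4716/10693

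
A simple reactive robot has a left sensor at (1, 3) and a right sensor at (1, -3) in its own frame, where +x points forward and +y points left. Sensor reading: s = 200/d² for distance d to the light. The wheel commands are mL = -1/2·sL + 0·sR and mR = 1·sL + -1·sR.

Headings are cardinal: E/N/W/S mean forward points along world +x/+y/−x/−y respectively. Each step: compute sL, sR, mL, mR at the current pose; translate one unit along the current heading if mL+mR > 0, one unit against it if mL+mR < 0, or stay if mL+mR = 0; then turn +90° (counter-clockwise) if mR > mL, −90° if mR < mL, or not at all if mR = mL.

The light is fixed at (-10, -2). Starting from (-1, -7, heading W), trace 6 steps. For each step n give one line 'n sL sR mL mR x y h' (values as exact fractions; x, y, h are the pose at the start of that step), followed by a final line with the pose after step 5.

n=0: pose=(-1,-7,W); sL=25/16, sR=50/17; mL=-25/32, mR=-375/272; mL+mR=-1175/544 → advance -1; mR−mL=-325/544 → turn -1·90°
n=1: pose=(0,-7,N); sL=40/13, sR=40/37; mL=-20/13, mR=960/481; mL+mR=220/481 → advance +1; mR−mL=1700/481 → turn +1·90°
n=2: pose=(0,-6,W); sL=20/13, sR=100/41; mL=-10/13, mR=-480/533; mL+mR=-890/533 → advance -1; mR−mL=-70/533 → turn -1·90°
n=3: pose=(1,-6,N); sL=200/73, sR=40/41; mL=-100/73, mR=5280/2993; mL+mR=1180/2993 → advance +1; mR−mL=9380/2993 → turn +1·90°
n=4: pose=(1,-5,W); sL=25/17, sR=2; mL=-25/34, mR=-9/17; mL+mR=-43/34 → advance -1; mR−mL=7/34 → turn +1·90°
n=5: pose=(2,-5,S); sL=200/241, sR=200/97; mL=-100/241, mR=-28800/23377; mL+mR=-38500/23377 → advance -1; mR−mL=-19100/23377 → turn -1·90°

0 25/16 50/17 -25/32 -375/272 -1 -7 W
1 40/13 40/37 -20/13 960/481 0 -7 N
2 20/13 100/41 -10/13 -480/533 0 -6 W
3 200/73 40/41 -100/73 5280/2993 1 -6 N
4 25/17 2 -25/34 -9/17 1 -5 W
5 200/241 200/97 -100/241 -28800/23377 2 -5 S
final 2 -4 W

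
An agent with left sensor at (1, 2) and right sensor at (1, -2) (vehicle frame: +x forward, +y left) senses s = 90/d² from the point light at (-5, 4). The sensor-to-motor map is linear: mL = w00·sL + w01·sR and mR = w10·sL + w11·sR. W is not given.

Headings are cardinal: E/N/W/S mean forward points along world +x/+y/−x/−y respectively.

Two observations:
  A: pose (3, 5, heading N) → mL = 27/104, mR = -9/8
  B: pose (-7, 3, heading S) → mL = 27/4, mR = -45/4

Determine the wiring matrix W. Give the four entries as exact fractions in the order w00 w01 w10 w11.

1/2 -1 -1/2 0

obs A: pose=(3,5,N) → sL=9/4, sR=45/52, mL=27/104, mR=-9/8
obs B: pose=(-7,3,S) → sL=45/2, sR=9/2, mL=27/4, mR=-45/4
sensor matrix S = [[9/4, 45/52], [45/2, 9/2]]; det S = -243/26
solve [mL_A; mL_B] = S·[w00; w01] and [mR_A; mR_B] = S·[w10; w11]:
  w00 = 1/2, w01 = -1, w10 = -1/2, w11 = 0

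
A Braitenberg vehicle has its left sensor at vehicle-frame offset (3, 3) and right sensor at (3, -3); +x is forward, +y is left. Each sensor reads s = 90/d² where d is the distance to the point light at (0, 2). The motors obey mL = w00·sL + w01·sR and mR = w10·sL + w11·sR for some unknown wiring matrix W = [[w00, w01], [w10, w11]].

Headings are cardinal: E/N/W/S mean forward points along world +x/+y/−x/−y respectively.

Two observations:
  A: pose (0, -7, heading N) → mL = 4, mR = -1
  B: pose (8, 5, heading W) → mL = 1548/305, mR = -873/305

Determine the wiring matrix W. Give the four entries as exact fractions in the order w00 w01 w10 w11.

1 1 -1 1/2

obs A: pose=(0,-7,N) → sL=2, sR=2, mL=4, mR=-1
obs B: pose=(8,5,W) → sL=18/5, sR=90/61, mL=1548/305, mR=-873/305
sensor matrix S = [[2, 2], [18/5, 90/61]]; det S = -1296/305
solve [mL_A; mL_B] = S·[w00; w01] and [mR_A; mR_B] = S·[w10; w11]:
  w00 = 1, w01 = 1, w10 = -1, w11 = 1/2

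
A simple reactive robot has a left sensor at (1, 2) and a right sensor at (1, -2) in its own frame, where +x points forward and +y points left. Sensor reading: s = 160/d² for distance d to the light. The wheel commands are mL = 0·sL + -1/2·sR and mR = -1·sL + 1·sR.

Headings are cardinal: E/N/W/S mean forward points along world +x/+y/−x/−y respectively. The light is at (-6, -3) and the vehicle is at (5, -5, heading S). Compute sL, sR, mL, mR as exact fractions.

80/89 16/9 -8/9 704/801

left sensor world pos  = (7, -6); dL² = 178
right sensor world pos = (3, -6); dR² = 90
sL = 160/178 = 80/89
sR = 160/90 = 16/9
mL = 0·sL + -1/2·sR = -8/9
mR = -1·sL + 1·sR = 704/801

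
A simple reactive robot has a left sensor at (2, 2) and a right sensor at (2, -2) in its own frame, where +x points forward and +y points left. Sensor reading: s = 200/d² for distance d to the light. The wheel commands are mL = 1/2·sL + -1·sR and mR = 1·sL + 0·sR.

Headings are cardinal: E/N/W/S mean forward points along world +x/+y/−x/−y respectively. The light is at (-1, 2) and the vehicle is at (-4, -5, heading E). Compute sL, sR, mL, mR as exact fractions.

100/13 100/41 750/533 100/13

left sensor world pos  = (-2, -3); dL² = 26
right sensor world pos = (-2, -7); dR² = 82
sL = 200/26 = 100/13
sR = 200/82 = 100/41
mL = 1/2·sL + -1·sR = 750/533
mR = 1·sL + 0·sR = 100/13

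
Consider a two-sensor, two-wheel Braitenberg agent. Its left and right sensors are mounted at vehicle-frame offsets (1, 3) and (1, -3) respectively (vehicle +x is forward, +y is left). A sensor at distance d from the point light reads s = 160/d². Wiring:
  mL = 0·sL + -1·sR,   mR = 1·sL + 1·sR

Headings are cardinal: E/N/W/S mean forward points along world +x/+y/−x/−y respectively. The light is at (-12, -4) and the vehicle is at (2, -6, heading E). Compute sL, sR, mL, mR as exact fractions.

80/113 16/25 -16/25 3808/2825

left sensor world pos  = (3, -3); dL² = 226
right sensor world pos = (3, -9); dR² = 250
sL = 160/226 = 80/113
sR = 160/250 = 16/25
mL = 0·sL + -1·sR = -16/25
mR = 1·sL + 1·sR = 3808/2825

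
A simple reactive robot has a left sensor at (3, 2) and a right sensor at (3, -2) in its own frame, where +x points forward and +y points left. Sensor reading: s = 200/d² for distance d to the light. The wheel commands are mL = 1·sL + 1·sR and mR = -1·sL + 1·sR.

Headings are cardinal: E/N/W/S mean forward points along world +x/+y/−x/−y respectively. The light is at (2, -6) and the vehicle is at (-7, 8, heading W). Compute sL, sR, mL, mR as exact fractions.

left sensor world pos  = (-10, 6); dL² = 288
right sensor world pos = (-10, 10); dR² = 400
sL = 200/288 = 25/36
sR = 200/400 = 1/2
mL = 1·sL + 1·sR = 43/36
mR = -1·sL + 1·sR = -7/36

25/36 1/2 43/36 -7/36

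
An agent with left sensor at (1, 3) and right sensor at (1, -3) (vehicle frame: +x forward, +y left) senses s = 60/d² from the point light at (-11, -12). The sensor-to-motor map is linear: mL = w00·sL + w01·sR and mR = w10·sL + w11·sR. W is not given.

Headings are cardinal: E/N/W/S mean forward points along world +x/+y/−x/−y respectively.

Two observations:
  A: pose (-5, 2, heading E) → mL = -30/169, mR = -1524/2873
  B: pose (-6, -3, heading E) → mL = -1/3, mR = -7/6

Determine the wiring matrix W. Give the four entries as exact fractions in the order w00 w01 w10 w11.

-1 0 -1 -1

obs A: pose=(-5,2,E) → sL=30/169, sR=6/17, mL=-30/169, mR=-1524/2873
obs B: pose=(-6,-3,E) → sL=1/3, sR=5/6, mL=-1/3, mR=-7/6
sensor matrix S = [[30/169, 6/17], [1/3, 5/6]]; det S = 87/2873
solve [mL_A; mL_B] = S·[w00; w01] and [mR_A; mR_B] = S·[w10; w11]:
  w00 = -1, w01 = 0, w10 = -1, w11 = -1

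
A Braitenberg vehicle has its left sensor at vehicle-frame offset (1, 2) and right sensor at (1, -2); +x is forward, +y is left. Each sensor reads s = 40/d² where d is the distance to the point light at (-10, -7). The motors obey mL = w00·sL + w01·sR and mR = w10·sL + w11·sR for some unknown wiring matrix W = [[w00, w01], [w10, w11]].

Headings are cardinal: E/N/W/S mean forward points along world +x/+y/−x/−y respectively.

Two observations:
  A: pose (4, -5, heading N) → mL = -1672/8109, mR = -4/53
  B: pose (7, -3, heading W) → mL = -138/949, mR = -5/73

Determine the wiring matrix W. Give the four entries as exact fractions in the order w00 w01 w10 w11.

-1/2 -1/2 0 -1/2

obs A: pose=(4,-5,N) → sL=40/153, sR=8/53, mL=-1672/8109, mR=-4/53
obs B: pose=(7,-3,W) → sL=2/13, sR=10/73, mL=-138/949, mR=-5/73
sensor matrix S = [[40/153, 8/53], [2/13, 10/73]]; det S = 96896/7695441
solve [mL_A; mL_B] = S·[w00; w01] and [mR_A; mR_B] = S·[w10; w11]:
  w00 = -1/2, w01 = -1/2, w10 = 0, w11 = -1/2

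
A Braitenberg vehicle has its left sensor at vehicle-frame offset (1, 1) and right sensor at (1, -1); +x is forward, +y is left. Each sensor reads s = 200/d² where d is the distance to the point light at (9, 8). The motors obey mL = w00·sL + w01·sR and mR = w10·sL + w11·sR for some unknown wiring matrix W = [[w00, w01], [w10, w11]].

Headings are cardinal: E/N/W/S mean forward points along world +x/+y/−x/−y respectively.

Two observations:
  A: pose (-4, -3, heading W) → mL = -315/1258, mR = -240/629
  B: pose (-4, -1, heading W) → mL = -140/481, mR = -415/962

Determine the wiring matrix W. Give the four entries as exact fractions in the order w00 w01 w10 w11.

obs A: pose=(-4,-3,W) → sL=10/17, sR=25/37, mL=-315/1258, mR=-240/629
obs B: pose=(-4,-1,W) → sL=25/37, sR=10/13, mL=-140/481, mR=-415/962
sensor matrix S = [[10/17, 25/37], [25/37, 10/13]]; det S = -1225/302549
solve [mL_A; mL_B] = S·[w00; w01] and [mR_A; mR_B] = S·[w10; w11]:
  w00 = -1, w01 = 1/2, w10 = 1/2, w11 = -1

-1 1/2 1/2 -1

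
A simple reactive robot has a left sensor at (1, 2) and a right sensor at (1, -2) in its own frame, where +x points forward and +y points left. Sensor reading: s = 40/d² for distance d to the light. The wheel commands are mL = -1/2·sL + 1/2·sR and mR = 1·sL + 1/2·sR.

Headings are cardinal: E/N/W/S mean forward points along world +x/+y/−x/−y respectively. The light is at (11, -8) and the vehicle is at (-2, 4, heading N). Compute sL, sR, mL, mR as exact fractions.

20/197 4/29 104/5713 974/5713

left sensor world pos  = (-4, 5); dL² = 394
right sensor world pos = (0, 5); dR² = 290
sL = 40/394 = 20/197
sR = 40/290 = 4/29
mL = -1/2·sL + 1/2·sR = 104/5713
mR = 1·sL + 1/2·sR = 974/5713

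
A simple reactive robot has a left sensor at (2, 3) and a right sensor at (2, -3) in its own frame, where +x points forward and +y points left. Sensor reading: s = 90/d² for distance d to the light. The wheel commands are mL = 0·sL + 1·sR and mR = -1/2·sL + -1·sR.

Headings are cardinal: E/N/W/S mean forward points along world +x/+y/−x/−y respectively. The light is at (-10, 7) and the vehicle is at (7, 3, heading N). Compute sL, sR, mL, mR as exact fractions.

9/20 45/202 45/202 -1809/4040

left sensor world pos  = (4, 5); dL² = 200
right sensor world pos = (10, 5); dR² = 404
sL = 90/200 = 9/20
sR = 90/404 = 45/202
mL = 0·sL + 1·sR = 45/202
mR = -1/2·sL + -1·sR = -1809/4040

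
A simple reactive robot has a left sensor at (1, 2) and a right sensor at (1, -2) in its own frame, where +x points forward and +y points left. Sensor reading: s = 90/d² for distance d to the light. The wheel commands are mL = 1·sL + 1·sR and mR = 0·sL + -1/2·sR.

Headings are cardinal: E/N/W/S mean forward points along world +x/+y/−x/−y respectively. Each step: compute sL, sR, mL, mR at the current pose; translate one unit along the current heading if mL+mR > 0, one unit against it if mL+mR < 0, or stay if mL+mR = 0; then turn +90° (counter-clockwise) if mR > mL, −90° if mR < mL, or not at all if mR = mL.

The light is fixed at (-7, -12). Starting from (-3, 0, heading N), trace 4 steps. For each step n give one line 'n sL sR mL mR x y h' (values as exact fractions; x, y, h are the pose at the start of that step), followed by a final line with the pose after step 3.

n=0: pose=(-3,0,N); sL=90/173, sR=18/41; mL=6804/7093, mR=-9/41; mL+mR=5247/7093 → advance +1; mR−mL=-8361/7093 → turn -1·90°
n=1: pose=(-3,1,E); sL=9/25, sR=45/73; mL=1782/1825, mR=-45/146; mL+mR=2439/3650 → advance +1; mR−mL=-4689/3650 → turn -1·90°
n=2: pose=(-2,1,S); sL=90/193, sR=10/17; mL=3460/3281, mR=-5/17; mL+mR=2495/3281 → advance +1; mR−mL=-4425/3281 → turn -1·90°
n=3: pose=(-2,0,W); sL=45/58, sR=45/106; mL=1845/1537, mR=-45/212; mL+mR=6075/6148 → advance +1; mR−mL=-8685/6148 → turn -1·90°

0 90/173 18/41 6804/7093 -9/41 -3 0 N
1 9/25 45/73 1782/1825 -45/146 -3 1 E
2 90/193 10/17 3460/3281 -5/17 -2 1 S
3 45/58 45/106 1845/1537 -45/212 -2 0 W
final -3 0 N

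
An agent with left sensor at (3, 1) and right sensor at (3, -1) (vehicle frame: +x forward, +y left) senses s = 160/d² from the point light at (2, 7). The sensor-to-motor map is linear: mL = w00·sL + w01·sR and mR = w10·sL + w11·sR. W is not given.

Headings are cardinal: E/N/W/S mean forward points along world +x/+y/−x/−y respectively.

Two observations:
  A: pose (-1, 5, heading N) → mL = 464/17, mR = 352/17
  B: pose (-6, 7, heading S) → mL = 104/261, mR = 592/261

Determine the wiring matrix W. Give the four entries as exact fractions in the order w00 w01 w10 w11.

-1/2 1 1/2 1/2

obs A: pose=(-1,5,N) → sL=160/17, sR=32, mL=464/17, mR=352/17
obs B: pose=(-6,7,S) → sL=80/29, sR=16/9, mL=104/261, mR=592/261
sensor matrix S = [[160/17, 32], [80/29, 16/9]]; det S = -317440/4437
solve [mL_A; mL_B] = S·[w00; w01] and [mR_A; mR_B] = S·[w10; w11]:
  w00 = -1/2, w01 = 1, w10 = 1/2, w11 = 1/2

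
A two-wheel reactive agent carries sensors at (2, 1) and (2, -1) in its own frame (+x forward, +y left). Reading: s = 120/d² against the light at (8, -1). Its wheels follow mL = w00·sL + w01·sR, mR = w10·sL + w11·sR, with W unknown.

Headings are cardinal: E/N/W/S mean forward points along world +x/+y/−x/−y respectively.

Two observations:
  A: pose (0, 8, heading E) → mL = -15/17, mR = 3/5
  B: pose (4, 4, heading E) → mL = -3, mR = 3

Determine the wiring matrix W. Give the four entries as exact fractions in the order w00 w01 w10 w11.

obs A: pose=(0,8,E) → sL=15/17, sR=6/5, mL=-15/17, mR=3/5
obs B: pose=(4,4,E) → sL=3, sR=6, mL=-3, mR=3
sensor matrix S = [[15/17, 6/5], [3, 6]]; det S = 144/85
solve [mL_A; mL_B] = S·[w00; w01] and [mR_A; mR_B] = S·[w10; w11]:
  w00 = -1, w01 = 0, w10 = 0, w11 = 1/2

-1 0 0 1/2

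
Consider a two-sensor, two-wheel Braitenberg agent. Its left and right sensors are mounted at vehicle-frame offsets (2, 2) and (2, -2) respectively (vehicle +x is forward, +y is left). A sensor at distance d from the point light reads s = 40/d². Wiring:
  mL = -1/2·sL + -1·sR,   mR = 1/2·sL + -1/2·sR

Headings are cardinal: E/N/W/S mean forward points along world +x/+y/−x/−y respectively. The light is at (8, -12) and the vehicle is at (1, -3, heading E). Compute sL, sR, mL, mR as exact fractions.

20/73 20/37 -1830/2701 -360/2701

left sensor world pos  = (3, -1); dL² = 146
right sensor world pos = (3, -5); dR² = 74
sL = 40/146 = 20/73
sR = 40/74 = 20/37
mL = -1/2·sL + -1·sR = -1830/2701
mR = 1/2·sL + -1/2·sR = -360/2701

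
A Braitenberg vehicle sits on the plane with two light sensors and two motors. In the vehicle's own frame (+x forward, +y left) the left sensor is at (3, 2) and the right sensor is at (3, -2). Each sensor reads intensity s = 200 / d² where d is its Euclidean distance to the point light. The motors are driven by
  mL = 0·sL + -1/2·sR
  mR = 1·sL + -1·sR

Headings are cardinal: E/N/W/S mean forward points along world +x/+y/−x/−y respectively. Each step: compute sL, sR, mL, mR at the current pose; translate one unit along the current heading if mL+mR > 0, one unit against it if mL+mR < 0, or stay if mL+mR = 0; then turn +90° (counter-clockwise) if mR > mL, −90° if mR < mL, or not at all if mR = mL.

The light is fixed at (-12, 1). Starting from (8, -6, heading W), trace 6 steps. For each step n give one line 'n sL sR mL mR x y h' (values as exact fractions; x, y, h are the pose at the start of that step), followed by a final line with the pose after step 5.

n=0: pose=(8,-6,W); sL=20/37, sR=100/157; mL=-50/157, mR=-560/5809; mL+mR=-2410/5809 → advance -1; mR−mL=1290/5809 → turn +1·90°
n=1: pose=(9,-6,S); sL=200/629, sR=200/461; mL=-100/461, mR=-33600/289969; mL+mR=-96500/289969 → advance -1; mR−mL=29300/289969 → turn +1·90°
n=2: pose=(9,-5,E); sL=25/74, sR=5/16; mL=-5/32, mR=15/592; mL+mR=-155/1184 → advance -1; mR−mL=215/1184 → turn +1·90°
n=3: pose=(8,-5,N); sL=200/333, sR=200/493; mL=-100/493, mR=32000/164169; mL+mR=-1300/164169 → advance -1; mR−mL=65300/164169 → turn +1·90°
n=4: pose=(8,-6,W); sL=20/37, sR=100/157; mL=-50/157, mR=-560/5809; mL+mR=-2410/5809 → advance -1; mR−mL=1290/5809 → turn +1·90°
n=5: pose=(9,-6,S); sL=200/629, sR=200/461; mL=-100/461, mR=-33600/289969; mL+mR=-96500/289969 → advance -1; mR−mL=29300/289969 → turn +1·90°

0 20/37 100/157 -50/157 -560/5809 8 -6 W
1 200/629 200/461 -100/461 -33600/289969 9 -6 S
2 25/74 5/16 -5/32 15/592 9 -5 E
3 200/333 200/493 -100/493 32000/164169 8 -5 N
4 20/37 100/157 -50/157 -560/5809 8 -6 W
5 200/629 200/461 -100/461 -33600/289969 9 -6 S
final 9 -5 E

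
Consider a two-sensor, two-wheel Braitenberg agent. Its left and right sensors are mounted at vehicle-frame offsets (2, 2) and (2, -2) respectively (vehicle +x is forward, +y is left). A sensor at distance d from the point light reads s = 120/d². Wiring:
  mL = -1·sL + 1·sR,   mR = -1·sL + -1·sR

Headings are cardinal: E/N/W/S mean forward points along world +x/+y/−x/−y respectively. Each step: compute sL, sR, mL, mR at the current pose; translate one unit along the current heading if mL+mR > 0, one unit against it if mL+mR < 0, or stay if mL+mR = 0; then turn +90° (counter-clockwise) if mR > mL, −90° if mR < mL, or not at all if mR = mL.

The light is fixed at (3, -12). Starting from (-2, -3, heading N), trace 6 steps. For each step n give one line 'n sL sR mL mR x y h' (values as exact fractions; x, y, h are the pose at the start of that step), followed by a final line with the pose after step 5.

0 12/17 12/13 48/221 -360/221 -2 -3 N
1 120/109 8/3 512/327 -1232/327 -2 -4 E
2 30/13 6/5 -72/65 -228/65 -3 -4 S
3 120/113 24/37 -1728/4181 -7152/4181 -3 -3 W
4 12/17 12/13 48/221 -360/221 -2 -3 N
5 120/109 8/3 512/327 -1232/327 -2 -4 E
final -3 -4 S

n=0: pose=(-2,-3,N); sL=12/17, sR=12/13; mL=48/221, mR=-360/221; mL+mR=-24/17 → advance -1; mR−mL=-24/13 → turn -1·90°
n=1: pose=(-2,-4,E); sL=120/109, sR=8/3; mL=512/327, mR=-1232/327; mL+mR=-240/109 → advance -1; mR−mL=-16/3 → turn -1·90°
n=2: pose=(-3,-4,S); sL=30/13, sR=6/5; mL=-72/65, mR=-228/65; mL+mR=-60/13 → advance -1; mR−mL=-12/5 → turn -1·90°
n=3: pose=(-3,-3,W); sL=120/113, sR=24/37; mL=-1728/4181, mR=-7152/4181; mL+mR=-240/113 → advance -1; mR−mL=-48/37 → turn -1·90°
n=4: pose=(-2,-3,N); sL=12/17, sR=12/13; mL=48/221, mR=-360/221; mL+mR=-24/17 → advance -1; mR−mL=-24/13 → turn -1·90°
n=5: pose=(-2,-4,E); sL=120/109, sR=8/3; mL=512/327, mR=-1232/327; mL+mR=-240/109 → advance -1; mR−mL=-16/3 → turn -1·90°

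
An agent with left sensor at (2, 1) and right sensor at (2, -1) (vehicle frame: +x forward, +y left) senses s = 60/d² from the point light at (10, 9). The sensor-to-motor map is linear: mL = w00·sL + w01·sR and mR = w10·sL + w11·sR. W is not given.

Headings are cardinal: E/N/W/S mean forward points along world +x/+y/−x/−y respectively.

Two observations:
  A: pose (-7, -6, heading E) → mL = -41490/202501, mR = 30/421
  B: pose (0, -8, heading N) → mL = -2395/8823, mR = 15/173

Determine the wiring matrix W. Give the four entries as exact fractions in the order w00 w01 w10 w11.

obs A: pose=(-7,-6,E) → sL=60/421, sR=60/481, mL=-41490/202501, mR=30/421
obs B: pose=(0,-8,N) → sL=30/173, sR=10/51, mL=-2395/8823, mR=15/173
sensor matrix S = [[60/421, 60/481], [30/173, 10/51]]; det S = 3760000/595555441
solve [mL_A; mL_B] = S·[w00; w01] and [mR_A; mR_B] = S·[w10; w11]:
  w00 = -1, w01 = -1/2, w10 = 1/2, w11 = 0

-1 -1/2 1/2 0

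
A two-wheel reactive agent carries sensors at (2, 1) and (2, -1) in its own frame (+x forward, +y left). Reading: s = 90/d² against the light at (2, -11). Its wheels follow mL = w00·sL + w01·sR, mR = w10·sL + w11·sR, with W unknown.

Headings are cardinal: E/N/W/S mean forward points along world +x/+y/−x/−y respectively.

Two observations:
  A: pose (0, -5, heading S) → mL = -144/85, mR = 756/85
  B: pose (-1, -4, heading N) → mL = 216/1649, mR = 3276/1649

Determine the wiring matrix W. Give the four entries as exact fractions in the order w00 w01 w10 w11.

obs A: pose=(0,-5,S) → sL=90/17, sR=18/5, mL=-144/85, mR=756/85
obs B: pose=(-1,-4,N) → sL=90/97, sR=18/17, mL=216/1649, mR=3276/1649
sensor matrix S = [[90/17, 18/5], [90/97, 18/17]]; det S = 63504/28033
solve [mL_A; mL_B] = S·[w00; w01] and [mR_A; mR_B] = S·[w10; w11]:
  w00 = -1, w01 = 1, w10 = 1, w11 = 1

-1 1 1 1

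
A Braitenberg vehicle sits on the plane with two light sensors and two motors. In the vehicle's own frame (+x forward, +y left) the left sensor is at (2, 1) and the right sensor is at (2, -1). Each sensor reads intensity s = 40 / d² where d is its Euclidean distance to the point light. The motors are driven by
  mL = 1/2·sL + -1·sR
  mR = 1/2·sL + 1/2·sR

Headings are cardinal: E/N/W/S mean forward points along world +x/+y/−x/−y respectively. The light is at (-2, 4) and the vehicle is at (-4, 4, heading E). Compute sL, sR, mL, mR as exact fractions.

40 40 -20 40

left sensor world pos  = (-2, 5); dL² = 1
right sensor world pos = (-2, 3); dR² = 1
sL = 40/1 = 40
sR = 40/1 = 40
mL = 1/2·sL + -1·sR = -20
mR = 1/2·sL + 1/2·sR = 40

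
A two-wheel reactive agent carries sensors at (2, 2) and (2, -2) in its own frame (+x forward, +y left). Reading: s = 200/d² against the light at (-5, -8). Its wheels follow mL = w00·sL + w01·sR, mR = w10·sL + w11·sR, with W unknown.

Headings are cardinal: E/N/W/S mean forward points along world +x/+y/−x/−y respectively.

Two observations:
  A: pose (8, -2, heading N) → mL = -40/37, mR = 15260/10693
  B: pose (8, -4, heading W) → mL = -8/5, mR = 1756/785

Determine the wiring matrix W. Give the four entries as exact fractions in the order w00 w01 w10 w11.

obs A: pose=(8,-2,N) → sL=40/37, sR=200/289, mL=-40/37, mR=15260/10693
obs B: pose=(8,-4,W) → sL=8/5, sR=200/157, mL=-8/5, mR=1756/785
sensor matrix S = [[40/37, 200/289], [8/5, 200/157]]; det S = 453120/1678801
solve [mL_A; mL_B] = S·[w00; w01] and [mR_A; mR_B] = S·[w10; w11]:
  w00 = -1, w01 = 0, w10 = 1, w11 = 1/2

-1 0 1 1/2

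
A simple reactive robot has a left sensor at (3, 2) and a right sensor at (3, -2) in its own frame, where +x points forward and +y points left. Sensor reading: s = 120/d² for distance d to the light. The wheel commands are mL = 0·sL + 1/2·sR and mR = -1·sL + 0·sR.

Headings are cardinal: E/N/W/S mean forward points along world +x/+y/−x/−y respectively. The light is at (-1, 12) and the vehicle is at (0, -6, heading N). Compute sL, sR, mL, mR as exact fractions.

left sensor world pos  = (-2, -3); dL² = 226
right sensor world pos = (2, -3); dR² = 234
sL = 120/226 = 60/113
sR = 120/234 = 20/39
mL = 0·sL + 1/2·sR = 10/39
mR = -1·sL + 0·sR = -60/113

60/113 20/39 10/39 -60/113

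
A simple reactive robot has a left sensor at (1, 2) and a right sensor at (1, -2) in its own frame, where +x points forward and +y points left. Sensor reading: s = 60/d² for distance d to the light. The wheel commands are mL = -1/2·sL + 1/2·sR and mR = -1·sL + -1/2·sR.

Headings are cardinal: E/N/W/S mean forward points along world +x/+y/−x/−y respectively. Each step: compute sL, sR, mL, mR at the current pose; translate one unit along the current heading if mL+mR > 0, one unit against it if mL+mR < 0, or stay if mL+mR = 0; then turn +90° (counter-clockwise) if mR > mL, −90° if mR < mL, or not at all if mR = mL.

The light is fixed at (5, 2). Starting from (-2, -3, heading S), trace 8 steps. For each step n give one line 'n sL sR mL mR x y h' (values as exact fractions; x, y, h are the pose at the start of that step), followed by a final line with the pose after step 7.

0 60/61 20/39 -560/2379 -2950/2379 -2 -3 S
1 3/5 15/17 12/85 -177/170 -2 -2 W
2 60/73 12/5 288/365 -738/365 -1 -2 N
3 30/17 30/37 -300/629 -1365/629 -1 -3 E
4 60/61 20/39 -560/2379 -2950/2379 -2 -3 S
5 3/5 15/17 12/85 -177/170 -2 -2 W
6 60/73 12/5 288/365 -738/365 -1 -2 N
7 30/17 30/37 -300/629 -1365/629 -1 -3 E
final -2 -3 S

n=0: pose=(-2,-3,S); sL=60/61, sR=20/39; mL=-560/2379, mR=-2950/2379; mL+mR=-90/61 → advance -1; mR−mL=-2390/2379 → turn -1·90°
n=1: pose=(-2,-2,W); sL=3/5, sR=15/17; mL=12/85, mR=-177/170; mL+mR=-9/10 → advance -1; mR−mL=-201/170 → turn -1·90°
n=2: pose=(-1,-2,N); sL=60/73, sR=12/5; mL=288/365, mR=-738/365; mL+mR=-90/73 → advance -1; mR−mL=-1026/365 → turn -1·90°
n=3: pose=(-1,-3,E); sL=30/17, sR=30/37; mL=-300/629, mR=-1365/629; mL+mR=-45/17 → advance -1; mR−mL=-1065/629 → turn -1·90°
n=4: pose=(-2,-3,S); sL=60/61, sR=20/39; mL=-560/2379, mR=-2950/2379; mL+mR=-90/61 → advance -1; mR−mL=-2390/2379 → turn -1·90°
n=5: pose=(-2,-2,W); sL=3/5, sR=15/17; mL=12/85, mR=-177/170; mL+mR=-9/10 → advance -1; mR−mL=-201/170 → turn -1·90°
n=6: pose=(-1,-2,N); sL=60/73, sR=12/5; mL=288/365, mR=-738/365; mL+mR=-90/73 → advance -1; mR−mL=-1026/365 → turn -1·90°
n=7: pose=(-1,-3,E); sL=30/17, sR=30/37; mL=-300/629, mR=-1365/629; mL+mR=-45/17 → advance -1; mR−mL=-1065/629 → turn -1·90°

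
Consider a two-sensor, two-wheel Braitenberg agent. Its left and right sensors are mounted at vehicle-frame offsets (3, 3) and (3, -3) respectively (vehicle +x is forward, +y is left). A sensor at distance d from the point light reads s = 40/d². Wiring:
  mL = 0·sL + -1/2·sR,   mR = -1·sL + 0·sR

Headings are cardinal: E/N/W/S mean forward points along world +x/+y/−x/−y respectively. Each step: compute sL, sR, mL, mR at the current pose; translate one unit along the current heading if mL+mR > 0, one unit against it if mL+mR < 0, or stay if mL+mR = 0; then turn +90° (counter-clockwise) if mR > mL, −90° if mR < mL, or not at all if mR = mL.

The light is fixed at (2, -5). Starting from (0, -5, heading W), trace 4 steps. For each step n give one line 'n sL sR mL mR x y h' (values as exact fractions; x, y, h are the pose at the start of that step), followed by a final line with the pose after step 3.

0 20/17 20/17 -10/17 -20/17 0 -5 W
1 8/5 40/13 -20/13 -8/5 1 -5 N
2 5 2 -1 -5 1 -6 E
3 40/17 40/41 -20/41 -40/17 0 -6 S
final 0 -5 W

n=0: pose=(0,-5,W); sL=20/17, sR=20/17; mL=-10/17, mR=-20/17; mL+mR=-30/17 → advance -1; mR−mL=-10/17 → turn -1·90°
n=1: pose=(1,-5,N); sL=8/5, sR=40/13; mL=-20/13, mR=-8/5; mL+mR=-204/65 → advance -1; mR−mL=-4/65 → turn -1·90°
n=2: pose=(1,-6,E); sL=5, sR=2; mL=-1, mR=-5; mL+mR=-6 → advance -1; mR−mL=-4 → turn -1·90°
n=3: pose=(0,-6,S); sL=40/17, sR=40/41; mL=-20/41, mR=-40/17; mL+mR=-1980/697 → advance -1; mR−mL=-1300/697 → turn -1·90°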